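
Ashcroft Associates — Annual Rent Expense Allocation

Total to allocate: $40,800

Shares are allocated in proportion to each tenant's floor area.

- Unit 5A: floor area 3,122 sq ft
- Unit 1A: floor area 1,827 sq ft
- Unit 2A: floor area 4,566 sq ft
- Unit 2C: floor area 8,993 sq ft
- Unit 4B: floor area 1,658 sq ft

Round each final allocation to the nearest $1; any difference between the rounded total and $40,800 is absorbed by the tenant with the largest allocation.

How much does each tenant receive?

Unit 5A: $6,316; Unit 1A: $3,696; Unit 2A: $9,238; Unit 2C: $18,196; Unit 4B: $3,354

Sum of floor area: 20,166.
Pro-rata amounts: Unit 5A 3,122/20,166 × $40,800 = 6,316.45; Unit 1A 1,827/20,166 × $40,800 = 3,696.40; Unit 2A 4,566/20,166 × $40,800 = 9,237.96; Unit 2C 8,993/20,166 × $40,800 = 18,194.70; Unit 4B 1,658/20,166 × $40,800 = 3,354.48.
After rounding ($1): Unit 5A $6,316; Unit 1A $3,696; Unit 2A $9,238; Unit 2C $18,195; Unit 4B $3,354. Sum = $40,799.
Difference $40,800 − $40,799 = +$1 applied to largest allocation (Unit 2C): Unit 2C becomes $18,196.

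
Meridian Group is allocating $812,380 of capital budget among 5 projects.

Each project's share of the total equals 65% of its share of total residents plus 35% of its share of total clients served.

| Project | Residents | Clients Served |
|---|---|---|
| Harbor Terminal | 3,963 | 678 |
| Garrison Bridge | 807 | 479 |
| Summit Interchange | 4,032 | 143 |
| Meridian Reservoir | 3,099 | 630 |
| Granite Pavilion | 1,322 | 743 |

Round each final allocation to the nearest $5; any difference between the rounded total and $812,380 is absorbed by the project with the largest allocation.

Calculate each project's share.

Harbor Terminal: $230,380; Garrison Bridge: $83,180; Summit Interchange: $176,225; Meridian Reservoir: $190,770; Granite Pavilion: $131,825

Totals — residents 13,223, clients served 2,673.
Blended shares (65% residents + 35% clients served): Harbor Terminal 0.2836; Garrison Bridge 0.1024; Summit Interchange 0.2169; Meridian Reservoir 0.2348; Granite Pavilion 0.1623.
Pro-rata amounts: Harbor Terminal 230,378.74; Garrison Bridge 83,179.02; Summit Interchange 176,225.03; Meridian Reservoir 190,769.91; Granite Pavilion 131,827.29.
At nearest $5: Harbor Terminal $230,380; Garrison Bridge $83,180; Summit Interchange $176,225; Meridian Reservoir $190,770; Granite Pavilion $131,825. Sum = $812,380.
Rounded total matches; no reconciliation needed.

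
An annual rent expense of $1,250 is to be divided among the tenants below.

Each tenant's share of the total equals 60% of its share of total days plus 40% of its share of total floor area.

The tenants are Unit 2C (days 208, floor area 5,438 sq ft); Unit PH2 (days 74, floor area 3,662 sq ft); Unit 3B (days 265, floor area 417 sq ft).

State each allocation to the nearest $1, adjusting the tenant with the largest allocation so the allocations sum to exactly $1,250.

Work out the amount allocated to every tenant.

Unit 2C: $571 | Unit PH2: $294 | Unit 3B: $385

Days total 547; floor area total 9,517.
Composite weights (60% days + 40% floor area): Unit 2C 0.4567; Unit PH2 0.2351; Unit 3B 0.3082.
Unrounded shares: Unit 2C 570.89; Unit PH2 293.86; Unit 3B 385.25.
After rounding ($1): Unit 2C $571; Unit PH2 $294; Unit 3B $385. Sum = $1,250.
No rounding difference to absorb.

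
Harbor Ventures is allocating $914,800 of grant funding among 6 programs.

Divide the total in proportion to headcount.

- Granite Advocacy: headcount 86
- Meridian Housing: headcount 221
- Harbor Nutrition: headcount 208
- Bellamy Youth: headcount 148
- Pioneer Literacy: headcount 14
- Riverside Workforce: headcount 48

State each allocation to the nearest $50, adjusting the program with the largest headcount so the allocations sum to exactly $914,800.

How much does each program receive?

Headcount total: 725.
Pro-rata amounts: Granite Advocacy 86/725 × $914,800 = 108,514.21; Meridian Housing 221/725 × $914,800 = 278,856.28; Harbor Nutrition 208/725 × $914,800 = 262,452.97; Bellamy Youth 148/725 × $914,800 = 186,745.38; Pioneer Literacy 14/725 × $914,800 = 17,665.10; Riverside Workforce 48/725 × $914,800 = 60,566.07.
At nearest $50: Granite Advocacy $108,500; Meridian Housing $278,850; Harbor Nutrition $262,450; Bellamy Youth $186,750; Pioneer Literacy $17,650; Riverside Workforce $60,550. Sum = $914,750.
Difference $914,800 − $914,750 = +$50 applied to largest headcount (Meridian Housing): Meridian Housing becomes $278,900.

Granite Advocacy: $108,500; Meridian Housing: $278,900; Harbor Nutrition: $262,450; Bellamy Youth: $186,750; Pioneer Literacy: $17,650; Riverside Workforce: $60,550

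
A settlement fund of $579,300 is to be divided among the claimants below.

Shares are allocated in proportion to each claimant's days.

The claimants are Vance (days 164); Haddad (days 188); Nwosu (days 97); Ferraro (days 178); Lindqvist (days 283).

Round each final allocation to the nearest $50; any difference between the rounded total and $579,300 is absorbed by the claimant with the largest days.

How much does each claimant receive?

Sum of days: 164 + 188 + 97 + 178 + 283 = 910.
Unrounded shares: Vance 104,401.32; Haddad 119,679.56; Nwosu 61,749.56; Ferraro 113,313.63; Lindqvist 180,155.93.
Rounded to nearest $50: Vance $104,400; Haddad $119,700; Nwosu $61,750; Ferraro $113,300; Lindqvist $180,150. Sum = $579,300.
Rounded total matches; no reconciliation needed.

Vance: $104,400; Haddad: $119,700; Nwosu: $61,750; Ferraro: $113,300; Lindqvist: $180,150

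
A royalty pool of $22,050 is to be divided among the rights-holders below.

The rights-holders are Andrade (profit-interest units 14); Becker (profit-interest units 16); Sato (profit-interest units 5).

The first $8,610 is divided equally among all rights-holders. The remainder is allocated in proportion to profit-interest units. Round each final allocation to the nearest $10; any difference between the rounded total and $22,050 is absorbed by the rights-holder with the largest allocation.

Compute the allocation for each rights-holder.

$8,610 shared equally gives $2,870 per rights-holder.
Remainder $13,440 by profit-interest units (total 35): Andrade 5,376.00 → $5,380; Becker 6,144.00 → $6,140; Sato 1,920.00 → $1,920.
Totals: Andrade $2,870 + $5,380 = $8,250; Becker $2,870 + $6,140 = $9,010; Sato $2,870 + $1,920 = $4,790.

Andrade: $8,250 | Becker: $9,010 | Sato: $4,790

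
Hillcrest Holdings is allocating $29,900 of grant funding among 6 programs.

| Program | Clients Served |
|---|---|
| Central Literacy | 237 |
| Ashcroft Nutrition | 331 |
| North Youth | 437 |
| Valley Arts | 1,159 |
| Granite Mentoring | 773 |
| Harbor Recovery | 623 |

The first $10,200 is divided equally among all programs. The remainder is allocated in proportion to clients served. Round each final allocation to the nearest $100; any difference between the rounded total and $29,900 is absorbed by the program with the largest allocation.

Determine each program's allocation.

Equal tier: $10,200 ÷ 6 = $1,700 apiece.
Remainder $19,700 by clients served (total 3,560): Central Literacy 1,311.49 → $1,300; Ashcroft Nutrition 1,831.66 → $1,800; North Youth 2,418.23 → $2,400; Valley Arts 6,413.57 → $6,400; Granite Mentoring 4,277.56 → $4,300; Harbor Recovery 3,447.50 → $3,400.
Rounding difference +$100 on remainder applied to Valley Arts.
Totals: Central Literacy $1,700 + $1,300 = $3,000; Ashcroft Nutrition $1,700 + $1,800 = $3,500; North Youth $1,700 + $2,400 = $4,100; Valley Arts $1,700 + $6,500 = $8,200; Granite Mentoring $1,700 + $4,300 = $6,000; Harbor Recovery $1,700 + $3,400 = $5,100.

Central Literacy: $3,000 · Ashcroft Nutrition: $3,500 · North Youth: $4,100 · Valley Arts: $8,200 · Granite Mentoring: $6,000 · Harbor Recovery: $5,100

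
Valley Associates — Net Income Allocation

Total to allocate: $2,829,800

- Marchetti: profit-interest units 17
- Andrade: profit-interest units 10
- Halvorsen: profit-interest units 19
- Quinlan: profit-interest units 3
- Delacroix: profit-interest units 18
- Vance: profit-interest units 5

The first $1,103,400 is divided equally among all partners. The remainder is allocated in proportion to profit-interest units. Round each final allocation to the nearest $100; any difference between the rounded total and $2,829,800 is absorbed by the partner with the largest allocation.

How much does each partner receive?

Marchetti: $591,500 | Andrade: $423,700 | Halvorsen: $639,500 | Quinlan: $255,800 | Delacroix: $615,500 | Vance: $303,800

First tranche $1,103,400 split equally: $183,900 each.
Remainder $1,726,400 by profit-interest units (total 72): Marchetti 407,622.22 → $407,600; Andrade 239,777.78 → $239,800; Halvorsen 455,577.78 → $455,600; Quinlan 71,933.33 → $71,900; Delacroix 431,600.00 → $431,600; Vance 119,888.89 → $119,900.
Totals: Marchetti $183,900 + $407,600 = $591,500; Andrade $183,900 + $239,800 = $423,700; Halvorsen $183,900 + $455,600 = $639,500; Quinlan $183,900 + $71,900 = $255,800; Delacroix $183,900 + $431,600 = $615,500; Vance $183,900 + $119,900 = $303,800.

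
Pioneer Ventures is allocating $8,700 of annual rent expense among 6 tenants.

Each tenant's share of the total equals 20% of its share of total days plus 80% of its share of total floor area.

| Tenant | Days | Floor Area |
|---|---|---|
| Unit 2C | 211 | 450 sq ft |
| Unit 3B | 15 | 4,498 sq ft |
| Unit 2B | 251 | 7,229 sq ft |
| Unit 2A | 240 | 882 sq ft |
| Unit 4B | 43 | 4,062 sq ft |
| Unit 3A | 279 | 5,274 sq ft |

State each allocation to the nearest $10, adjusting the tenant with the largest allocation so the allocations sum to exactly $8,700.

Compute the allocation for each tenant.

Days total 1,039; floor area total 22,395.
Blended shares (20% days + 80% floor area): Unit 2C 0.0567; Unit 3B 0.1636; Unit 2B 0.3066; Unit 2A 0.0777; Unit 4B 0.1534; Unit 3A 0.2421.
Pro-rata amounts: Unit 2C 493.21; Unit 3B 1,423.03; Unit 2B 2,667.00; Unit 2A 676.04; Unit 4B 1,334.41; Unit 3A 2,106.31.
After rounding ($10): Unit 2C $490; Unit 3B $1,420; Unit 2B $2,670; Unit 2A $680; Unit 4B $1,330; Unit 3A $2,110. Sum = $8,700.
Rounded total matches; no reconciliation needed.

Unit 2C: $490 · Unit 3B: $1,420 · Unit 2B: $2,670 · Unit 2A: $680 · Unit 4B: $1,330 · Unit 3A: $2,110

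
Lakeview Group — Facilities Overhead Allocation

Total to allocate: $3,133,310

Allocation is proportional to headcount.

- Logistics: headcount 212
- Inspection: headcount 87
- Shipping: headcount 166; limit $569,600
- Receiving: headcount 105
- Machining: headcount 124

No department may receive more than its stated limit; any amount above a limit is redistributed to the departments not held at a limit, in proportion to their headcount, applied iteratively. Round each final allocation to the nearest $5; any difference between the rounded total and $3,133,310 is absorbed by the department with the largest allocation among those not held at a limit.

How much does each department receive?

Logistics: $1,029,365 · Inspection: $422,430 · Shipping: $569,600 · Receiving: $509,830 · Machining: $602,085

Total headcount = 694.
Unconstrained shares: Logistics 957,149.45; Inspection 392,792.46; Shipping 749,466.08; Receiving 474,059.87; Machining 559,842.13.
Held at cap: Shipping ($569,600); balance $2,563,710 reallocated over remaining headcount 528.
Redistributed shares: Logistics 1,029,368.41 → $1,029,370; Inspection 422,429.49 → $422,430; Receiving 509,828.69 → $509,830; Machining 602,083.41 → $602,085.
Rounding difference −$5 applied to Logistics → $1,029,365.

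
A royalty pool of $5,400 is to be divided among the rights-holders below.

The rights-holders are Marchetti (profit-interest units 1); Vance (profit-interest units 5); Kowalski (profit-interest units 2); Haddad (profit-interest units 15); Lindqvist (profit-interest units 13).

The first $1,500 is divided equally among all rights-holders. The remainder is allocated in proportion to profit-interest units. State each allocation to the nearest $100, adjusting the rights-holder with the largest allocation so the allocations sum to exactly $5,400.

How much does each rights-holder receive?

Marchetti: $400; Vance: $800; Kowalski: $500; Haddad: $2,000; Lindqvist: $1,700

Equal tier: $1,500 ÷ 5 = $300 apiece.
Remainder $3,900 by profit-interest units (total 36): Marchetti 108.33 → $100; Vance 541.67 → $500; Kowalski 216.67 → $200; Haddad 1,625.00 → $1,600; Lindqvist 1,408.33 → $1,400.
Rounding difference +$100 on remainder applied to Haddad.
Totals: Marchetti $300 + $100 = $400; Vance $300 + $500 = $800; Kowalski $300 + $200 = $500; Haddad $300 + $1,700 = $2,000; Lindqvist $300 + $1,400 = $1,700.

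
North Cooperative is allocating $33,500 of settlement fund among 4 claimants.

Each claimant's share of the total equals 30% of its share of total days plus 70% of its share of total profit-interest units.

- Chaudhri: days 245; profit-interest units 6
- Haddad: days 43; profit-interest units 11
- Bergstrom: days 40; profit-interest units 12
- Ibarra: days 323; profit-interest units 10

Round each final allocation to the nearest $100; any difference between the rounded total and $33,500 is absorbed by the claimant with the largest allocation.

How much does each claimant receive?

Chaudhri: $7,400; Haddad: $7,300; Bergstrom: $7,800; Ibarra: $11,000

Days total 651; profit-interest units total 39.
Blended shares (30% days + 70% profit-interest units): Chaudhri 0.2206; Haddad 0.2173; Bergstrom 0.2338; Ibarra 0.3283.
Proportional shares: Chaudhri 7,389.95; Haddad 7,277.93; Bergstrom 7,832.90; Ibarra 10,999.23.
At nearest $100: Chaudhri $7,400; Haddad $7,300; Bergstrom $7,800; Ibarra $11,000. Sum = $33,500.
Sum already equals the total — no adjustment.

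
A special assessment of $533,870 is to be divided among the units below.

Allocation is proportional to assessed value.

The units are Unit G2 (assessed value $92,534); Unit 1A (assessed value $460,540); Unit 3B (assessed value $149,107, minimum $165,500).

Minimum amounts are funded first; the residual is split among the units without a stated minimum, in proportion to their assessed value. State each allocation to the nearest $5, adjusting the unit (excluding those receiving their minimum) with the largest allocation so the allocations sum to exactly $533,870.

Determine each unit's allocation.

Minimums first: Unit 3B $165,500. Remaining pool $368,370.
Remaining pool split over remaining assessed value 553,074: Unit G2 61,631.44 → $61,630; Unit 1A 306,738.56 → $306,740.

Unit G2: $61,630; Unit 1A: $306,740; Unit 3B: $165,500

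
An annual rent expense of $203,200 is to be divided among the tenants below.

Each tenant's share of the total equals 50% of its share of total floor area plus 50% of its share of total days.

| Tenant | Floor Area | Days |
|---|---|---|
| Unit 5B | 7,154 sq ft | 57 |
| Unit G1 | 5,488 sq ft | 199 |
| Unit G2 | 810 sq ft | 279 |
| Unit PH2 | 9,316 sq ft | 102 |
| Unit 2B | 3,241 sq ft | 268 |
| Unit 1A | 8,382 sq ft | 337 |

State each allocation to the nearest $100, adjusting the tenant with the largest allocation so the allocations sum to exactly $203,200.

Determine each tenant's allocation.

Floor area total 34,391; days total 1,242.
Combined weights (50% floor area + 50% days): Unit 5B 0.1270; Unit G1 0.1599; Unit G2 0.1241; Unit PH2 0.1765; Unit 2B 0.1550; Unit 1A 0.2575.
Proportional shares: Unit 5B 25,797.59; Unit G1 32,491.89; Unit G2 25,216.14; Unit PH2 35,865.86; Unit 2B 31,498.11; Unit 1A 52,330.41.
At nearest $100: Unit 5B $25,800; Unit G1 $32,500; Unit G2 $25,200; Unit PH2 $35,900; Unit 2B $31,500; Unit 1A $52,300. Sum = $203,200.
Rounded total matches; no reconciliation needed.

Unit 5B: $25,800 · Unit G1: $32,500 · Unit G2: $25,200 · Unit PH2: $35,900 · Unit 2B: $31,500 · Unit 1A: $52,300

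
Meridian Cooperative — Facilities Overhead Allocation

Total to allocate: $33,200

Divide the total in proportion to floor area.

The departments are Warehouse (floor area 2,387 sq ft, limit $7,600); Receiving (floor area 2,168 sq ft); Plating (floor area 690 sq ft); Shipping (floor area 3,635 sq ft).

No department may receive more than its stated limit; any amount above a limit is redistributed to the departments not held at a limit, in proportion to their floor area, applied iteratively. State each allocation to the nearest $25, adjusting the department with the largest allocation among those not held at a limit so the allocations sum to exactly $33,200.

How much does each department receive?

Sum of floor area: 8,880.
Proportional shares (ignoring caps): Warehouse 8,924.37; Receiving 8,105.59; Plating 2,579.73; Shipping 13,590.32.
Held at cap: Warehouse ($7,600); balance $25,600 reallocated over remaining floor area 6,493.
Shares after redistribution: Receiving 8,547.79 → $8,550; Plating 2,720.47 → $2,725; Shipping 14,331.74 → $14,325.

Warehouse: $7,600 | Receiving: $8,550 | Plating: $2,725 | Shipping: $14,325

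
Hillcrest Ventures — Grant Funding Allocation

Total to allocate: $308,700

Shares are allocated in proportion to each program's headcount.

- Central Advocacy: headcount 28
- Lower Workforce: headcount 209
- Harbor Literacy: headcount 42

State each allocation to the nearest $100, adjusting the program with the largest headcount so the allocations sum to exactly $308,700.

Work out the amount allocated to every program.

Central Advocacy: $31,000 · Lower Workforce: $231,200 · Harbor Literacy: $46,500

Combined headcount = 28 + 209 + 42 = 279.
Unrounded shares: Central Advocacy 30,980.65; Lower Workforce 231,248.39; Harbor Literacy 46,470.97.
Rounded to nearest $100: Central Advocacy $31,000; Lower Workforce $231,200; Harbor Literacy $46,500. Sum = $308,700.
Rounded total matches; no reconciliation needed.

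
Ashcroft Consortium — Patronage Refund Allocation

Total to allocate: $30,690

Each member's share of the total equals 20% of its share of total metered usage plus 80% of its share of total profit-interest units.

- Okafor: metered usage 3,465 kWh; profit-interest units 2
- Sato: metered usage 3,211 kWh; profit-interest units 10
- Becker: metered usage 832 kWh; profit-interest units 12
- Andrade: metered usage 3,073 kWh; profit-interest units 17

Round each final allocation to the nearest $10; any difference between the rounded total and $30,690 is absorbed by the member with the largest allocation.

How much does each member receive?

Metered usage total 10,581; profit-interest units total 41.
Blended shares (20% metered usage + 80% profit-interest units): Okafor 0.1045; Sato 0.2558; Becker 0.2499; Andrade 0.3898.
Unrounded shares: Okafor 3,207.69; Sato 7,850.98; Becker 7,668.59; Andrade 11,962.73.
At nearest $10: Okafor $3,210; Sato $7,850; Becker $7,670; Andrade $11,960. Sum = $30,690.
Sum already equals the total — no adjustment.

Okafor: $3,210 · Sato: $7,850 · Becker: $7,670 · Andrade: $11,960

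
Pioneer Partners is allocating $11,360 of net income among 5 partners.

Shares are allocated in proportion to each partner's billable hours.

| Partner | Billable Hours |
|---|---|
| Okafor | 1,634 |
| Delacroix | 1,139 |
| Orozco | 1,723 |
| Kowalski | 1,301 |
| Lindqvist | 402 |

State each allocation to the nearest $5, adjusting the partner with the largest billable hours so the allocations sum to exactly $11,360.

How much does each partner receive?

Billable hours total: 6,199.
Pro-rata amounts: Okafor 1,634/6,199 × $11,360 = 2,994.39; Delacroix 1,139/6,199 × $11,360 = 2,087.28; Orozco 1,723/6,199 × $11,360 = 3,157.49; Kowalski 1,301/6,199 × $11,360 = 2,384.15; Lindqvist 402/6,199 × $11,360 = 736.69.
Rounded to nearest $5: Okafor $2,995; Delacroix $2,085; Orozco $3,155; Kowalski $2,385; Lindqvist $735. Sum = $11,355.
Difference $11,360 − $11,355 = +$5 applied to largest billable hours (Orozco): Orozco becomes $3,160.

Okafor: $2,995 | Delacroix: $2,085 | Orozco: $3,160 | Kowalski: $2,385 | Lindqvist: $735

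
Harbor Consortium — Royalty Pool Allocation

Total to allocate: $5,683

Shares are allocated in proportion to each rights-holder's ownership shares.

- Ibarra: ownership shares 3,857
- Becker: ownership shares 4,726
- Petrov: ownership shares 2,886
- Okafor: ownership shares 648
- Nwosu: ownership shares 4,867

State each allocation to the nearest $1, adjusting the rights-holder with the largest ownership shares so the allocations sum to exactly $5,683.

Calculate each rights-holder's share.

Total ownership shares = 16,984.
Pro-rata amounts: Ibarra 3,857/16,984 × $5,683 = 1,290.59; Becker 4,726/16,984 × $5,683 = 1,581.36; Petrov 2,886/16,984 × $5,683 = 965.68; Okafor 648/16,984 × $5,683 = 216.83; Nwosu 4,867/16,984 × $5,683 = 1,628.54.
At nearest $1: Ibarra $1,291; Becker $1,581; Petrov $966; Okafor $217; Nwosu $1,629. Sum = $5,684.
Difference $5,683 − $5,684 = −$1 applied to largest ownership shares (Nwosu): Nwosu becomes $1,628.

Ibarra: $1,291 | Becker: $1,581 | Petrov: $966 | Okafor: $217 | Nwosu: $1,628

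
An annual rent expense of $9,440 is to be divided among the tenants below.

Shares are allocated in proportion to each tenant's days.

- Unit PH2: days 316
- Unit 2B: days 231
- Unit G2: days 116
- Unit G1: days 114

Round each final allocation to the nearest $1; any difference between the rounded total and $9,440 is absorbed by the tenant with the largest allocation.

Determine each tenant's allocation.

Unit PH2: $3,840; Unit 2B: $2,806; Unit G2: $1,409; Unit G1: $1,385

Days total: 777.
Unrounded shares: Unit PH2 316/777 × $9,440 = 3,839.18; Unit 2B 231/777 × $9,440 = 2,806.49; Unit G2 116/777 × $9,440 = 1,409.32; Unit G1 114/777 × $9,440 = 1,385.02.
At nearest $1: Unit PH2 $3,839; Unit 2B $2,806; Unit G2 $1,409; Unit G1 $1,385. Sum = $9,439.
Difference $9,440 − $9,439 = +$1 applied to largest allocation (Unit PH2): Unit PH2 becomes $3,840.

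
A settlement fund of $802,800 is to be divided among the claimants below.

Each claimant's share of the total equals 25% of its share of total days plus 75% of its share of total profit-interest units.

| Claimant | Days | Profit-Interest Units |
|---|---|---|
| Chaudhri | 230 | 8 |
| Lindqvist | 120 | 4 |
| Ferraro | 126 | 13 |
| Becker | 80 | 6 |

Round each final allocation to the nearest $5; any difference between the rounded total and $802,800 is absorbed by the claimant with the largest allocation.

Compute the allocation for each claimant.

Chaudhri: $238,405 · Lindqvist: $121,005 · Ferraro: $297,975 · Becker: $145,415

Totals — days 556, profit-interest units 31.
Blended shares (25% days + 75% profit-interest units): Chaudhri 0.2970; Lindqvist 0.1507; Ferraro 0.3712; Becker 0.1811.
Raw shares: Chaudhri 238,404.03; Lindqvist 121,006.87; Ferraro 297,975.92; Becker 145,413.18.
At nearest $5: Chaudhri $238,405; Lindqvist $121,005; Ferraro $297,975; Becker $145,415. Sum = $802,800.
Sum already equals the total — no adjustment.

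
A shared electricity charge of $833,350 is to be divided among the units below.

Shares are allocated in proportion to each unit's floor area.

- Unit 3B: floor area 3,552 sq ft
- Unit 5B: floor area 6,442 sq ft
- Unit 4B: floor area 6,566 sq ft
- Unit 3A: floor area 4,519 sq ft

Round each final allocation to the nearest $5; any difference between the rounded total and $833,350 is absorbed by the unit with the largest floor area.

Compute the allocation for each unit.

Unit 3B: $140,425 · Unit 5B: $254,680 · Unit 4B: $259,590 · Unit 3A: $178,655

Sum of floor area: 21,079.
Pro-rata amounts: Unit 3B 3,552/21,079 × $833,350 = 140,426.93; Unit 5B 6,442/21,079 × $833,350 = 254,681.94; Unit 4B 6,566/21,079 × $833,350 = 259,584.24; Unit 3A 4,519/21,079 × $833,350 = 178,656.89.
After rounding ($5): Unit 3B $140,425; Unit 5B $254,680; Unit 4B $259,585; Unit 3A $178,655. Sum = $833,345.
Difference $833,350 − $833,345 = +$5 applied to largest floor area (Unit 4B): Unit 4B becomes $259,590.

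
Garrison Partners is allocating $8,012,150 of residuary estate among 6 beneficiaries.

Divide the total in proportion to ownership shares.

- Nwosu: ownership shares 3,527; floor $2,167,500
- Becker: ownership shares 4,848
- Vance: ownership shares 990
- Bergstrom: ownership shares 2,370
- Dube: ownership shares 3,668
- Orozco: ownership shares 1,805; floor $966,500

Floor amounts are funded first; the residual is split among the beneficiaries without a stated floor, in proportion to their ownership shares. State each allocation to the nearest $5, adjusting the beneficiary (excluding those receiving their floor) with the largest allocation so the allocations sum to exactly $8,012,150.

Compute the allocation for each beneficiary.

Guaranteed amounts: Nwosu $2,167,500; Orozco $966,500. Balance $4,878,150.
Balance split over remaining ownership shares 11,876: Becker 1,991,349.88 → $1,991,350; Vance 406,649.42 → $406,650; Bergstrom 973,494.06 → $973,495; Dube 1,506,656.64 → $1,506,655.

Nwosu: $2,167,500 · Becker: $1,991,350 · Vance: $406,650 · Bergstrom: $973,495 · Dube: $1,506,655 · Orozco: $966,500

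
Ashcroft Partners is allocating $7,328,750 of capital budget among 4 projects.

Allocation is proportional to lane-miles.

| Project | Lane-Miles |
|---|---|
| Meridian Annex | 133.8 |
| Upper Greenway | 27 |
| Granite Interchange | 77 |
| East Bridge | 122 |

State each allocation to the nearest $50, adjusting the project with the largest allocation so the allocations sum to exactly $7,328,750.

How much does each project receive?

Combined lane-miles = 359.8.
Pro-rata amounts: Meridian Annex 133.8/359.8 × $7,328,750 = 2,725,366.18; Upper Greenway 27/359.8 × $7,328,750 = 549,961.78; Granite Interchange 77/359.8 × $7,328,750 = 1,568,409.53; East Bridge 122/359.8 × $7,328,750 = 2,485,012.51.
Rounded to nearest $50: Meridian Annex $2,725,350; Upper Greenway $549,950; Granite Interchange $1,568,400; East Bridge $2,485,000. Sum = $7,328,700.
Difference $7,328,750 − $7,328,700 = +$50 applied to largest allocation (Meridian Annex): Meridian Annex becomes $2,725,400.

Meridian Annex: $2,725,400; Upper Greenway: $549,950; Granite Interchange: $1,568,400; East Bridge: $2,485,000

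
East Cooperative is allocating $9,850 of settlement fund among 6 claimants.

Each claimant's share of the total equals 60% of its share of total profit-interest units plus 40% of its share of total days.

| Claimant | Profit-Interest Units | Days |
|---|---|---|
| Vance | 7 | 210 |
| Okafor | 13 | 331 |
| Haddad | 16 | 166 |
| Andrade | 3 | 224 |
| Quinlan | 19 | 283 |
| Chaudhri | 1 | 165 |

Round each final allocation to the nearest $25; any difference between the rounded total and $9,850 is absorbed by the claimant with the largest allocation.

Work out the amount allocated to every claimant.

Vance: $1,300 · Okafor: $2,250 · Haddad: $2,075 · Andrade: $950 · Quinlan: $2,700 · Chaudhri: $575

Totals — profit-interest units 59, days 1,379.
Blended shares (60% profit-interest units + 40% days): Vance 0.1321; Okafor 0.2282; Haddad 0.2109; Andrade 0.0955; Quinlan 0.2753; Chaudhri 0.0580.
Proportional shares: Vance 1,301.19; Okafor 2,247.92; Haddad 2,077.00; Andrade 940.51; Quinlan 2,711.79; Chaudhri 571.60.
After rounding ($25): Vance $1,300; Okafor $2,250; Haddad $2,075; Andrade $950; Quinlan $2,700; Chaudhri $575. Sum = $9,850.
No rounding difference to absorb.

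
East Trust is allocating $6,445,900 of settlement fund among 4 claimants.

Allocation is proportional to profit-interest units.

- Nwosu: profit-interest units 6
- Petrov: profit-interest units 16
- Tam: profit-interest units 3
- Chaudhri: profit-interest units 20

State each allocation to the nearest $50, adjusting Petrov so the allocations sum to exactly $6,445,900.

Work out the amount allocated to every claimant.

Nwosu: $859,450 · Petrov: $2,291,850 · Tam: $429,750 · Chaudhri: $2,864,850

Profit-interest units total: 45.
Proportional shares: Nwosu 6/45 × $6,445,900 = 859,453.33; Petrov 16/45 × $6,445,900 = 2,291,875.56; Tam 3/45 × $6,445,900 = 429,726.67; Chaudhri 20/45 × $6,445,900 = 2,864,844.44.
After rounding ($50): Nwosu $859,450; Petrov $2,291,900; Tam $429,750; Chaudhri $2,864,850. Sum = $6,445,950.
Difference $6,445,900 − $6,445,950 = −$50 applied to Petrov: Petrov becomes $2,291,850.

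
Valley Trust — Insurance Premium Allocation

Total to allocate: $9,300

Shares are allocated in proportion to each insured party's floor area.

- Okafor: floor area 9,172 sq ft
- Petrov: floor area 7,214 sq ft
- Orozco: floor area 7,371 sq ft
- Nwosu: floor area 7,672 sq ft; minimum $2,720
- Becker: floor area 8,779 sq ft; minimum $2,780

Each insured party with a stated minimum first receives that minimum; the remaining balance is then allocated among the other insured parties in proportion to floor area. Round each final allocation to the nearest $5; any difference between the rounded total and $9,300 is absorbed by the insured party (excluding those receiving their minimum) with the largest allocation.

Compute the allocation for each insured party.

Fund the minimums — Nwosu $2,720; Becker $2,780. Balance $3,800.
Balance split over remaining floor area 23,757: Okafor 1,467.09 → $1,465; Petrov 1,153.90 → $1,155; Orozco 1,179.01 → $1,180.

Okafor: $1,465; Petrov: $1,155; Orozco: $1,180; Nwosu: $2,720; Becker: $2,780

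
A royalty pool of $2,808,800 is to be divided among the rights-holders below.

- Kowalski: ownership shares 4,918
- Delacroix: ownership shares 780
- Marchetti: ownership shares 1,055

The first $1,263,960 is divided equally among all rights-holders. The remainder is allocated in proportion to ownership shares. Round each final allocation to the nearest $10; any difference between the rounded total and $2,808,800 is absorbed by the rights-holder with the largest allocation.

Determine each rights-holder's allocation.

Equal tier: $1,263,960 ÷ 3 = $421,320 apiece.
Remainder $1,544,840 by ownership shares (total 6,753): Kowalski 1,125,058.95 → $1,125,060; Delacroix 178,435.54 → $178,440; Marchetti 241,345.51 → $241,350.
Rounding difference −$10 on remainder applied to Kowalski.
Totals: Kowalski $421,320 + $1,125,050 = $1,546,370; Delacroix $421,320 + $178,440 = $599,760; Marchetti $421,320 + $241,350 = $662,670.

Kowalski: $1,546,370 | Delacroix: $599,760 | Marchetti: $662,670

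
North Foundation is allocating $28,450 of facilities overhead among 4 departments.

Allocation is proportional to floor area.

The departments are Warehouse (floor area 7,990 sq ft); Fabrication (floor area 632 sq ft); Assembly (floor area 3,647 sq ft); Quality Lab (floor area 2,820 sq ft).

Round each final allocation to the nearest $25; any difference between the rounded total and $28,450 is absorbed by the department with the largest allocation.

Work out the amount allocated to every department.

Sum of floor area: 15,089.
Unrounded shares: Warehouse 7,990/15,089 × $28,450 = 15,064.98; Fabrication 632/15,089 × $28,450 = 1,191.62; Assembly 3,647/15,089 × $28,450 = 6,876.34; Quality Lab 2,820/15,089 × $28,450 = 5,317.05.
At nearest $25: Warehouse $15,075; Fabrication $1,200; Assembly $6,875; Quality Lab $5,325. Sum = $28,475.
Difference $28,450 − $28,475 = −$25 applied to largest allocation (Warehouse): Warehouse becomes $15,050.

Warehouse: $15,050 | Fabrication: $1,200 | Assembly: $6,875 | Quality Lab: $5,325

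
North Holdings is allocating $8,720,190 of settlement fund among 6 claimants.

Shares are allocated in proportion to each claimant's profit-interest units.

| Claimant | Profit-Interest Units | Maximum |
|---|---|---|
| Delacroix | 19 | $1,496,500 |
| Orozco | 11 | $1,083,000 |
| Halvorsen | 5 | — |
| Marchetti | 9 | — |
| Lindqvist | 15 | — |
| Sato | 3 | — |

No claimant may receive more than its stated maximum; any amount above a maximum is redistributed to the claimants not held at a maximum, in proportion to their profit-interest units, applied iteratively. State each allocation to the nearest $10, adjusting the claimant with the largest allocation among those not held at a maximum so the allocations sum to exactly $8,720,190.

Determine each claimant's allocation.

Sum of profit-interest units: 62.
Proportional shares (ignoring caps): Delacroix 2,672,316.29; Orozco 1,547,130.48; Halvorsen 703,241.13; Marchetti 1,265,834.03; Lindqvist 2,109,723.39; Sato 421,944.68.
Held at cap: Delacroix ($1,496,500), Orozco ($1,083,000); balance $6,140,690 reallocated over remaining profit-interest units 32.
Shares after redistribution: Halvorsen 959,482.81 → $959,480; Marchetti 1,727,069.06 → $1,727,070; Lindqvist 2,878,448.44 → $2,878,450; Sato 575,689.69 → $575,690.

Delacroix: $1,496,500; Orozco: $1,083,000; Halvorsen: $959,480; Marchetti: $1,727,070; Lindqvist: $2,878,450; Sato: $575,690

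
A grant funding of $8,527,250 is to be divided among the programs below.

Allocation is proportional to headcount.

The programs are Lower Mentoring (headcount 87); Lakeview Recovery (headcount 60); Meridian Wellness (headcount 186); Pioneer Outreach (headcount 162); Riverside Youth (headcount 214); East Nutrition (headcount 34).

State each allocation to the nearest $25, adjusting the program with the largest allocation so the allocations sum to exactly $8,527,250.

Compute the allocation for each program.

Sum of headcount: 743.
Pro-rata amounts: Lower Mentoring 87/743 × $8,527,250 = 998,480.15; Lakeview Recovery 60/743 × $8,527,250 = 688,607.00; Meridian Wellness 186/743 × $8,527,250 = 2,134,681.70; Pioneer Outreach 162/743 × $8,527,250 = 1,859,238.90; Riverside Youth 214/743 × $8,527,250 = 2,456,031.63; East Nutrition 34/743 × $8,527,250 = 390,210.63.
After rounding ($25): Lower Mentoring $998,475; Lakeview Recovery $688,600; Meridian Wellness $2,134,675; Pioneer Outreach $1,859,250; Riverside Youth $2,456,025; East Nutrition $390,200. Sum = $8,527,225.
Difference $8,527,250 − $8,527,225 = +$25 applied to largest allocation (Riverside Youth): Riverside Youth becomes $2,456,050.

Lower Mentoring: $998,475; Lakeview Recovery: $688,600; Meridian Wellness: $2,134,675; Pioneer Outreach: $1,859,250; Riverside Youth: $2,456,050; East Nutrition: $390,200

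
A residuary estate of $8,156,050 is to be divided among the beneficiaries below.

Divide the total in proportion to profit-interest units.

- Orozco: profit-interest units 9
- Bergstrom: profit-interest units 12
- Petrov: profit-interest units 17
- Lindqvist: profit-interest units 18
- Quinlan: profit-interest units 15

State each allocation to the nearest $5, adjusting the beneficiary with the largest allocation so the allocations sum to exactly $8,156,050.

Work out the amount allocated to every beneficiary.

Orozco: $1,033,865; Bergstrom: $1,378,485; Petrov: $1,952,855; Lindqvist: $2,067,735; Quinlan: $1,723,110

Sum of profit-interest units: 71.
Proportional shares: Orozco 9/71 × $8,156,050 = 1,033,865.49; Bergstrom 12/71 × $8,156,050 = 1,378,487.32; Petrov 17/71 × $8,156,050 = 1,952,857.04; Lindqvist 18/71 × $8,156,050 = 2,067,730.99; Quinlan 15/71 × $8,156,050 = 1,723,109.15.
Rounded to nearest $5: Orozco $1,033,865; Bergstrom $1,378,485; Petrov $1,952,855; Lindqvist $2,067,730; Quinlan $1,723,110. Sum = $8,156,045.
Difference $8,156,050 − $8,156,045 = +$5 applied to largest allocation (Lindqvist): Lindqvist becomes $2,067,735.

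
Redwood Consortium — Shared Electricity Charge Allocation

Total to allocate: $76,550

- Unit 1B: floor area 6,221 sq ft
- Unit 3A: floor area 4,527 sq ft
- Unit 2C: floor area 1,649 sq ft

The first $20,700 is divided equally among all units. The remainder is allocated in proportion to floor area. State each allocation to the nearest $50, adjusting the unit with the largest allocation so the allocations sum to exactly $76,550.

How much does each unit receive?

Equal tier: $20,700 ÷ 3 = $6,900 apiece.
Remainder $55,850 by floor area (total 12,397): Unit 1B 28,026.37 → $28,050; Unit 3A 20,394.69 → $20,400; Unit 2C 7,428.95 → $7,450.
Rounding difference −$50 on remainder applied to Unit 1B.
Totals: Unit 1B $6,900 + $28,000 = $34,900; Unit 3A $6,900 + $20,400 = $27,300; Unit 2C $6,900 + $7,450 = $14,350.

Unit 1B: $34,900 · Unit 3A: $27,300 · Unit 2C: $14,350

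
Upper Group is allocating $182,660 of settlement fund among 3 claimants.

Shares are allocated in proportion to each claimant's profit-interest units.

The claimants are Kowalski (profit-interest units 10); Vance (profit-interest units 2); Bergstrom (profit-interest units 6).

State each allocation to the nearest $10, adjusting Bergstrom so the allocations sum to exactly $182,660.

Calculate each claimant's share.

Profit-interest units total: 18.
Unrounded shares: Kowalski 10/18 × $182,660 = 101,477.78; Vance 2/18 × $182,660 = 20,295.56; Bergstrom 6/18 × $182,660 = 60,886.67.
At nearest $10: Kowalski $101,480; Vance $20,300; Bergstrom $60,890. Sum = $182,670.
Difference $182,660 − $182,670 = −$10 applied to Bergstrom: Bergstrom becomes $60,880.

Kowalski: $101,480 | Vance: $20,300 | Bergstrom: $60,880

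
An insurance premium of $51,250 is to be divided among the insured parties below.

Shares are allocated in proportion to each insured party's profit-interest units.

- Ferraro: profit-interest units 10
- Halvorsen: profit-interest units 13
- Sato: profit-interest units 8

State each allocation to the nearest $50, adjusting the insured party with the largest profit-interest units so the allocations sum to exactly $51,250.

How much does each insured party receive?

Ferraro: $16,550 | Halvorsen: $21,450 | Sato: $13,250

Sum of profit-interest units: 31.
Proportional shares: Ferraro 10/31 × $51,250 = 16,532.26; Halvorsen 13/31 × $51,250 = 21,491.94; Sato 8/31 × $51,250 = 13,225.81.
After rounding ($50): Ferraro $16,550; Halvorsen $21,500; Sato $13,250. Sum = $51,300.
Difference $51,250 − $51,300 = −$50 applied to largest profit-interest units (Halvorsen): Halvorsen becomes $21,450.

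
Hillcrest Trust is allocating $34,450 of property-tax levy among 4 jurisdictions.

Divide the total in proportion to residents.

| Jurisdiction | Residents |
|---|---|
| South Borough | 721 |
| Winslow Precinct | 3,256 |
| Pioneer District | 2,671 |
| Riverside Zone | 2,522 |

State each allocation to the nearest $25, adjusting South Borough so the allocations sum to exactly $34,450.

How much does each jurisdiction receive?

Residents total: 9,170.
Unrounded shares: South Borough 721/9,170 × $34,450 = 2,708.66; Winslow Precinct 3,256/9,170 × $34,450 = 12,232.19; Pioneer District 2,671/9,170 × $34,450 = 10,034.45; Riverside Zone 2,522/9,170 × $34,450 = 9,474.69.
After rounding ($25): South Borough $2,700; Winslow Precinct $12,225; Pioneer District $10,025; Riverside Zone $9,475. Sum = $34,425.
Difference $34,450 − $34,425 = +$25 applied to South Borough: South Borough becomes $2,725.

South Borough: $2,725 | Winslow Precinct: $12,225 | Pioneer District: $10,025 | Riverside Zone: $9,475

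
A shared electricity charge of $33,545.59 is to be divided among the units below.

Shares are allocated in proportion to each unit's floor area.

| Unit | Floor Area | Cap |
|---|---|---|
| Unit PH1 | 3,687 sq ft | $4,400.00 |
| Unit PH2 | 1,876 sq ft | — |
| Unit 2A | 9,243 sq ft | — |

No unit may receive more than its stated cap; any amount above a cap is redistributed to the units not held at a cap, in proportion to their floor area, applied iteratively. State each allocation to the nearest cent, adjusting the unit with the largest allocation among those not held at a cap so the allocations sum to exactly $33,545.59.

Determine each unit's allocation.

Unit PH1: $4,400.00 | Unit PH2: $4,917.45 | Unit 2A: $24,228.14

Floor area total: 14,806.
Unconstrained shares: Unit PH1 8,353.5452; Unit PH2 4,250.4071; Unit 2A 20,941.6377.
Held at cap: Unit PH1 ($4,400.00); remaining pool $29,145.59 reallocated over remaining floor area 11,119.
Shares after redistribution: Unit PH2 4,917.4500 → $4,917.45; Unit 2A 24,228.1400 → $24,228.14.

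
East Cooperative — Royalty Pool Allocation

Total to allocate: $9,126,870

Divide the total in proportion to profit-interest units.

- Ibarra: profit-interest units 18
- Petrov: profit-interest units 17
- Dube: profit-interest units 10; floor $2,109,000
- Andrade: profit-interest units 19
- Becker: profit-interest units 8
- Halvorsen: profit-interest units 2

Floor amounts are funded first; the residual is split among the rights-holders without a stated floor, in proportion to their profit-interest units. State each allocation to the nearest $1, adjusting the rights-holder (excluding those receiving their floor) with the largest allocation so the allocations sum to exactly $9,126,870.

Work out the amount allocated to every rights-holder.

Ibarra: $1,973,776 · Petrov: $1,864,122 · Dube: $2,109,000 · Andrade: $2,083,430 · Becker: $877,234 · Halvorsen: $219,308

Guaranteed amounts: Dube $2,109,000. Residual $7,017,870.
Residual split over remaining profit-interest units 64: Ibarra 1,973,775.94 → $1,973,776; Petrov 1,864,121.72 → $1,864,122; Andrade 2,083,430.16 → $2,083,430; Becker 877,233.75 → $877,234; Halvorsen 219,308.44 → $219,308.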